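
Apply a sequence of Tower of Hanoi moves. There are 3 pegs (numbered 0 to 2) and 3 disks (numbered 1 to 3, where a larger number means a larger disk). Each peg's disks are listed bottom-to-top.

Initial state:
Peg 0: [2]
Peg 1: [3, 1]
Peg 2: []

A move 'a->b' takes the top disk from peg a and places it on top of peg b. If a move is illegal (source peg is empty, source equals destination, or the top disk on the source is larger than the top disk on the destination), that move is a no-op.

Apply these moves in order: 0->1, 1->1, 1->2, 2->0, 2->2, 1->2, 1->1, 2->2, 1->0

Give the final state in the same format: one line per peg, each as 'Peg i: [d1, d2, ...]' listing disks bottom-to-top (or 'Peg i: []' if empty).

After move 1 (0->1):
Peg 0: [2]
Peg 1: [3, 1]
Peg 2: []

After move 2 (1->1):
Peg 0: [2]
Peg 1: [3, 1]
Peg 2: []

After move 3 (1->2):
Peg 0: [2]
Peg 1: [3]
Peg 2: [1]

After move 4 (2->0):
Peg 0: [2, 1]
Peg 1: [3]
Peg 2: []

After move 5 (2->2):
Peg 0: [2, 1]
Peg 1: [3]
Peg 2: []

After move 6 (1->2):
Peg 0: [2, 1]
Peg 1: []
Peg 2: [3]

After move 7 (1->1):
Peg 0: [2, 1]
Peg 1: []
Peg 2: [3]

After move 8 (2->2):
Peg 0: [2, 1]
Peg 1: []
Peg 2: [3]

After move 9 (1->0):
Peg 0: [2, 1]
Peg 1: []
Peg 2: [3]

Answer: Peg 0: [2, 1]
Peg 1: []
Peg 2: [3]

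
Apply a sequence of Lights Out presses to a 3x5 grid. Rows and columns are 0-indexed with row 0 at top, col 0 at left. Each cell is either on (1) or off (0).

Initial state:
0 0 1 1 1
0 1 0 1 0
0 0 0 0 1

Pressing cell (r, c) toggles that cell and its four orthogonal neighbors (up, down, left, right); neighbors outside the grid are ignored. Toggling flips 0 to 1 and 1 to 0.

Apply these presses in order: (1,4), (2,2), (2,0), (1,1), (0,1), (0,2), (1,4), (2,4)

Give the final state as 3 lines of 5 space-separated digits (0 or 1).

After press 1 at (1,4):
0 0 1 1 0
0 1 0 0 1
0 0 0 0 0

After press 2 at (2,2):
0 0 1 1 0
0 1 1 0 1
0 1 1 1 0

After press 3 at (2,0):
0 0 1 1 0
1 1 1 0 1
1 0 1 1 0

After press 4 at (1,1):
0 1 1 1 0
0 0 0 0 1
1 1 1 1 0

After press 5 at (0,1):
1 0 0 1 0
0 1 0 0 1
1 1 1 1 0

After press 6 at (0,2):
1 1 1 0 0
0 1 1 0 1
1 1 1 1 0

After press 7 at (1,4):
1 1 1 0 1
0 1 1 1 0
1 1 1 1 1

After press 8 at (2,4):
1 1 1 0 1
0 1 1 1 1
1 1 1 0 0

Answer: 1 1 1 0 1
0 1 1 1 1
1 1 1 0 0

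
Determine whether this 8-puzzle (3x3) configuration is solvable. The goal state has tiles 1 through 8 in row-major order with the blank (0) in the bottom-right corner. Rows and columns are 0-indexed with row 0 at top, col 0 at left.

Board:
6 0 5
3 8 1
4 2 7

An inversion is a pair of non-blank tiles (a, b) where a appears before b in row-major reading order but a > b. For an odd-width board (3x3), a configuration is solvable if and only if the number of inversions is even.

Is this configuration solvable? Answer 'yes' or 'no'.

Inversions (pairs i<j in row-major order where tile[i] > tile[j] > 0): 16
16 is even, so the puzzle is solvable.

Answer: yes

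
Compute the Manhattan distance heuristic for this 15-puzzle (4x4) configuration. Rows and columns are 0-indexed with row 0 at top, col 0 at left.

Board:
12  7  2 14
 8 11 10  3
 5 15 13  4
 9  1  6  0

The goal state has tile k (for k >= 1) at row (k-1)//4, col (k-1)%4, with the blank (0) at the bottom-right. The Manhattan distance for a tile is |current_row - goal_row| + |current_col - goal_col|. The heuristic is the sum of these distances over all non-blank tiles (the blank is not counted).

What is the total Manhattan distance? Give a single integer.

Tile 12: (0,0)->(2,3) = 5
Tile 7: (0,1)->(1,2) = 2
Tile 2: (0,2)->(0,1) = 1
Tile 14: (0,3)->(3,1) = 5
Tile 8: (1,0)->(1,3) = 3
Tile 11: (1,1)->(2,2) = 2
Tile 10: (1,2)->(2,1) = 2
Tile 3: (1,3)->(0,2) = 2
Tile 5: (2,0)->(1,0) = 1
Tile 15: (2,1)->(3,2) = 2
Tile 13: (2,2)->(3,0) = 3
Tile 4: (2,3)->(0,3) = 2
Tile 9: (3,0)->(2,0) = 1
Tile 1: (3,1)->(0,0) = 4
Tile 6: (3,2)->(1,1) = 3
Sum: 5 + 2 + 1 + 5 + 3 + 2 + 2 + 2 + 1 + 2 + 3 + 2 + 1 + 4 + 3 = 38

Answer: 38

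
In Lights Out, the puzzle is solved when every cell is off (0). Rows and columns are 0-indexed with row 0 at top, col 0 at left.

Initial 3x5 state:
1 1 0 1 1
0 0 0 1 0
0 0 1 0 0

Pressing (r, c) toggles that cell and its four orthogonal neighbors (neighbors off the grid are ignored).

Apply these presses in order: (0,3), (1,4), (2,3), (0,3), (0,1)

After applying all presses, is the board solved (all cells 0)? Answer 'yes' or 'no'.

Answer: no

Derivation:
After press 1 at (0,3):
1 1 1 0 0
0 0 0 0 0
0 0 1 0 0

After press 2 at (1,4):
1 1 1 0 1
0 0 0 1 1
0 0 1 0 1

After press 3 at (2,3):
1 1 1 0 1
0 0 0 0 1
0 0 0 1 0

After press 4 at (0,3):
1 1 0 1 0
0 0 0 1 1
0 0 0 1 0

After press 5 at (0,1):
0 0 1 1 0
0 1 0 1 1
0 0 0 1 0

Lights still on: 6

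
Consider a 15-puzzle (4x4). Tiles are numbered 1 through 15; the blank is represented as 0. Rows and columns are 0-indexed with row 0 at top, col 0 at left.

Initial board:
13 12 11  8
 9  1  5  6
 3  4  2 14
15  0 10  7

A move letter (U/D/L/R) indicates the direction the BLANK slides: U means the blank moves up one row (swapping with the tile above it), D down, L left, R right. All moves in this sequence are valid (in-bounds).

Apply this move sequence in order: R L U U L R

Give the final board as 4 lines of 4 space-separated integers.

Answer: 13 12 11  8
 9  0  5  6
 3  1  2 14
15  4 10  7

Derivation:
After move 1 (R):
13 12 11  8
 9  1  5  6
 3  4  2 14
15 10  0  7

After move 2 (L):
13 12 11  8
 9  1  5  6
 3  4  2 14
15  0 10  7

After move 3 (U):
13 12 11  8
 9  1  5  6
 3  0  2 14
15  4 10  7

After move 4 (U):
13 12 11  8
 9  0  5  6
 3  1  2 14
15  4 10  7

After move 5 (L):
13 12 11  8
 0  9  5  6
 3  1  2 14
15  4 10  7

After move 6 (R):
13 12 11  8
 9  0  5  6
 3  1  2 14
15  4 10  7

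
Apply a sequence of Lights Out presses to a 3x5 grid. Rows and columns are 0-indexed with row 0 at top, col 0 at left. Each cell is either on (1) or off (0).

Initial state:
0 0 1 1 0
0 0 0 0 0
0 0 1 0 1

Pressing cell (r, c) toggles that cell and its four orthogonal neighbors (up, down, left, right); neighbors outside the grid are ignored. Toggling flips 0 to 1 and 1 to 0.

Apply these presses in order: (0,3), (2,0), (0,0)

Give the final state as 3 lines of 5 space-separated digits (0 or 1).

After press 1 at (0,3):
0 0 0 0 1
0 0 0 1 0
0 0 1 0 1

After press 2 at (2,0):
0 0 0 0 1
1 0 0 1 0
1 1 1 0 1

After press 3 at (0,0):
1 1 0 0 1
0 0 0 1 0
1 1 1 0 1

Answer: 1 1 0 0 1
0 0 0 1 0
1 1 1 0 1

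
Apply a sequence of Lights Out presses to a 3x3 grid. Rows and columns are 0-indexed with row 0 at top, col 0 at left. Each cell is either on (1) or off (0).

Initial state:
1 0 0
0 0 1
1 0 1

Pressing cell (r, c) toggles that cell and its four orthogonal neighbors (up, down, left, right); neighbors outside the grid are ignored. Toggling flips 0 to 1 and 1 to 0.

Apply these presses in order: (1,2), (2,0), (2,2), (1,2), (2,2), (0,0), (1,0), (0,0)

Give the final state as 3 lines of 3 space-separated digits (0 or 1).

Answer: 0 0 0
0 1 1
1 1 1

Derivation:
After press 1 at (1,2):
1 0 1
0 1 0
1 0 0

After press 2 at (2,0):
1 0 1
1 1 0
0 1 0

After press 3 at (2,2):
1 0 1
1 1 1
0 0 1

After press 4 at (1,2):
1 0 0
1 0 0
0 0 0

After press 5 at (2,2):
1 0 0
1 0 1
0 1 1

After press 6 at (0,0):
0 1 0
0 0 1
0 1 1

After press 7 at (1,0):
1 1 0
1 1 1
1 1 1

After press 8 at (0,0):
0 0 0
0 1 1
1 1 1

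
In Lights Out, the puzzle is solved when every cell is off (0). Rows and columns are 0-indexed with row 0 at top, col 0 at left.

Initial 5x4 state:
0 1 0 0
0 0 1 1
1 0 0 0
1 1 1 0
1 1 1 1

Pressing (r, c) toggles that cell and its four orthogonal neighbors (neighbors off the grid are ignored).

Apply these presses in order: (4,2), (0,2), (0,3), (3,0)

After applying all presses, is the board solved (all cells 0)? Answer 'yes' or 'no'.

Answer: yes

Derivation:
After press 1 at (4,2):
0 1 0 0
0 0 1 1
1 0 0 0
1 1 0 0
1 0 0 0

After press 2 at (0,2):
0 0 1 1
0 0 0 1
1 0 0 0
1 1 0 0
1 0 0 0

After press 3 at (0,3):
0 0 0 0
0 0 0 0
1 0 0 0
1 1 0 0
1 0 0 0

After press 4 at (3,0):
0 0 0 0
0 0 0 0
0 0 0 0
0 0 0 0
0 0 0 0

Lights still on: 0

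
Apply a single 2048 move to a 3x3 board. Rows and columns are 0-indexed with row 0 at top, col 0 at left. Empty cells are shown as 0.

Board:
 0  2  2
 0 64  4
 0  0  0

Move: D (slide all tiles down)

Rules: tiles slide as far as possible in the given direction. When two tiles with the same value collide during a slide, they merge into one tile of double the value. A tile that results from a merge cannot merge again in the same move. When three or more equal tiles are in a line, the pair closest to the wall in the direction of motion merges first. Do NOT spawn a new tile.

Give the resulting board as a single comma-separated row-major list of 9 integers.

Slide down:
col 0: [0, 0, 0] -> [0, 0, 0]
col 1: [2, 64, 0] -> [0, 2, 64]
col 2: [2, 4, 0] -> [0, 2, 4]

Answer: 0, 0, 0, 0, 2, 2, 0, 64, 4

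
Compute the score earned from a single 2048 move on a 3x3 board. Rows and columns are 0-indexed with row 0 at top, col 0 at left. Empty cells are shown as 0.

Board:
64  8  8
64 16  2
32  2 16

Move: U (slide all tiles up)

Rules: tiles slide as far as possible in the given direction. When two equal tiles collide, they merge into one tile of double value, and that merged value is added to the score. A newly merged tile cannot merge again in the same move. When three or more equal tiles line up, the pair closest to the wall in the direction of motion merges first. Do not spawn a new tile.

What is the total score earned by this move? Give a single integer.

Slide up:
col 0: [64, 64, 32] -> [128, 32, 0]  score +128 (running 128)
col 1: [8, 16, 2] -> [8, 16, 2]  score +0 (running 128)
col 2: [8, 2, 16] -> [8, 2, 16]  score +0 (running 128)
Board after move:
128   8   8
 32  16   2
  0   2  16

Answer: 128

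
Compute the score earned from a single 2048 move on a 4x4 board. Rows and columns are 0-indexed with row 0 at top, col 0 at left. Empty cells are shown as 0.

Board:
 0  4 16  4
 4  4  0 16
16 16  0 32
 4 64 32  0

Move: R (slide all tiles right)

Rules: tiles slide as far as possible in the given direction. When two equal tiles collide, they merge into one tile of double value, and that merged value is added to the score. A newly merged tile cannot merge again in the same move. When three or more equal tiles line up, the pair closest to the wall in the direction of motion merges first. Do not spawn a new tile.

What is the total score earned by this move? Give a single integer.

Slide right:
row 0: [0, 4, 16, 4] -> [0, 4, 16, 4]  score +0 (running 0)
row 1: [4, 4, 0, 16] -> [0, 0, 8, 16]  score +8 (running 8)
row 2: [16, 16, 0, 32] -> [0, 0, 32, 32]  score +32 (running 40)
row 3: [4, 64, 32, 0] -> [0, 4, 64, 32]  score +0 (running 40)
Board after move:
 0  4 16  4
 0  0  8 16
 0  0 32 32
 0  4 64 32

Answer: 40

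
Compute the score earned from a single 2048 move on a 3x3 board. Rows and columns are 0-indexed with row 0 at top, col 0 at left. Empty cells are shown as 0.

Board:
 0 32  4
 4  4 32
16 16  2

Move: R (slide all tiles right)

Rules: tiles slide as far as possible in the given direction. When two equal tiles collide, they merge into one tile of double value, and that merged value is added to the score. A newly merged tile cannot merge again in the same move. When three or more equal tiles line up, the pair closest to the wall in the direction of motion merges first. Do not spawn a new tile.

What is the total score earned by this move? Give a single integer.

Slide right:
row 0: [0, 32, 4] -> [0, 32, 4]  score +0 (running 0)
row 1: [4, 4, 32] -> [0, 8, 32]  score +8 (running 8)
row 2: [16, 16, 2] -> [0, 32, 2]  score +32 (running 40)
Board after move:
 0 32  4
 0  8 32
 0 32  2

Answer: 40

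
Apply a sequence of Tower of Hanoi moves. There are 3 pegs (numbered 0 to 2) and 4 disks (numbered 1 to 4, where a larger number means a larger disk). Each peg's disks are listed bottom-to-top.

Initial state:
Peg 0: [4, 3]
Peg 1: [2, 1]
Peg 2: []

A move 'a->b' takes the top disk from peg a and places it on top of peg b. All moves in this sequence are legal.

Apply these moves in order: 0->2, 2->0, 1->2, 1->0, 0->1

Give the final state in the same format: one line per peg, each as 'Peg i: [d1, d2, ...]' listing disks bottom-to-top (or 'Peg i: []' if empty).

After move 1 (0->2):
Peg 0: [4]
Peg 1: [2, 1]
Peg 2: [3]

After move 2 (2->0):
Peg 0: [4, 3]
Peg 1: [2, 1]
Peg 2: []

After move 3 (1->2):
Peg 0: [4, 3]
Peg 1: [2]
Peg 2: [1]

After move 4 (1->0):
Peg 0: [4, 3, 2]
Peg 1: []
Peg 2: [1]

After move 5 (0->1):
Peg 0: [4, 3]
Peg 1: [2]
Peg 2: [1]

Answer: Peg 0: [4, 3]
Peg 1: [2]
Peg 2: [1]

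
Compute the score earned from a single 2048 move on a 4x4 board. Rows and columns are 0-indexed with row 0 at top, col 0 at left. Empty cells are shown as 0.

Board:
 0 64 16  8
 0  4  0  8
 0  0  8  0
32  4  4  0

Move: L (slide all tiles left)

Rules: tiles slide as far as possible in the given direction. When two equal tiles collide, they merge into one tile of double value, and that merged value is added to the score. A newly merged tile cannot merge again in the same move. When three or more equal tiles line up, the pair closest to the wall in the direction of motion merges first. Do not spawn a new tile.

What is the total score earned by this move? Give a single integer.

Slide left:
row 0: [0, 64, 16, 8] -> [64, 16, 8, 0]  score +0 (running 0)
row 1: [0, 4, 0, 8] -> [4, 8, 0, 0]  score +0 (running 0)
row 2: [0, 0, 8, 0] -> [8, 0, 0, 0]  score +0 (running 0)
row 3: [32, 4, 4, 0] -> [32, 8, 0, 0]  score +8 (running 8)
Board after move:
64 16  8  0
 4  8  0  0
 8  0  0  0
32  8  0  0

Answer: 8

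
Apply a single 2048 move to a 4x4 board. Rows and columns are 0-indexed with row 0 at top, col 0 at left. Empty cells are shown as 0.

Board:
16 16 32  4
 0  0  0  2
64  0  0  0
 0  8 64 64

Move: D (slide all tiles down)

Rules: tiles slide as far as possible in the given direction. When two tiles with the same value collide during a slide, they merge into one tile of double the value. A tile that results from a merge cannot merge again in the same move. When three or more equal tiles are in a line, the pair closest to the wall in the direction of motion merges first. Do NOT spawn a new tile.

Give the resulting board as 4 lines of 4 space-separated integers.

Answer:  0  0  0  0
 0  0  0  4
16 16 32  2
64  8 64 64

Derivation:
Slide down:
col 0: [16, 0, 64, 0] -> [0, 0, 16, 64]
col 1: [16, 0, 0, 8] -> [0, 0, 16, 8]
col 2: [32, 0, 0, 64] -> [0, 0, 32, 64]
col 3: [4, 2, 0, 64] -> [0, 4, 2, 64]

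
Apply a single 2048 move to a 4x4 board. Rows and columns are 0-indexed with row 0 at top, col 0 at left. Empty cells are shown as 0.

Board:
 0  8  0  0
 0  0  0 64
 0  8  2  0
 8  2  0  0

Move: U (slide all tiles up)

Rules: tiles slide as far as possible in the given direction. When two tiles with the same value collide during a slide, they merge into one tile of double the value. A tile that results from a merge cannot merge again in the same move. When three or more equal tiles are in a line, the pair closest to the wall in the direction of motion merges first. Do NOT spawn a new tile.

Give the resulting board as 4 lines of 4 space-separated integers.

Answer:  8 16  2 64
 0  2  0  0
 0  0  0  0
 0  0  0  0

Derivation:
Slide up:
col 0: [0, 0, 0, 8] -> [8, 0, 0, 0]
col 1: [8, 0, 8, 2] -> [16, 2, 0, 0]
col 2: [0, 0, 2, 0] -> [2, 0, 0, 0]
col 3: [0, 64, 0, 0] -> [64, 0, 0, 0]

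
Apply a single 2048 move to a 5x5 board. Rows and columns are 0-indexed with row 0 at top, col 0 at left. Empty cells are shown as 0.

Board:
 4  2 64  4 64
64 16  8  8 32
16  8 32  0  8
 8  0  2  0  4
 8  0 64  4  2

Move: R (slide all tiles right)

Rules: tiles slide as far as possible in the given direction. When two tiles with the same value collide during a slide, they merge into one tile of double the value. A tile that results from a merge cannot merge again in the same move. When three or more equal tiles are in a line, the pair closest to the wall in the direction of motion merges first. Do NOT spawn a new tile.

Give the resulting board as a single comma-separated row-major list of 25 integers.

Answer: 4, 2, 64, 4, 64, 0, 64, 16, 16, 32, 0, 16, 8, 32, 8, 0, 0, 8, 2, 4, 0, 8, 64, 4, 2

Derivation:
Slide right:
row 0: [4, 2, 64, 4, 64] -> [4, 2, 64, 4, 64]
row 1: [64, 16, 8, 8, 32] -> [0, 64, 16, 16, 32]
row 2: [16, 8, 32, 0, 8] -> [0, 16, 8, 32, 8]
row 3: [8, 0, 2, 0, 4] -> [0, 0, 8, 2, 4]
row 4: [8, 0, 64, 4, 2] -> [0, 8, 64, 4, 2]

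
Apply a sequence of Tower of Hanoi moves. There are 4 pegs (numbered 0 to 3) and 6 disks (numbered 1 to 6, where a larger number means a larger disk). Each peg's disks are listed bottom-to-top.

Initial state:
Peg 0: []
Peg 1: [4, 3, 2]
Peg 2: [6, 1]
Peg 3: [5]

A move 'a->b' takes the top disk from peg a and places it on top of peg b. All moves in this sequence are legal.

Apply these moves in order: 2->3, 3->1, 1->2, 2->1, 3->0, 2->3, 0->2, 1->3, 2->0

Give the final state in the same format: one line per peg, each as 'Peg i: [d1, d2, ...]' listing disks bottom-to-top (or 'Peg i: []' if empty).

After move 1 (2->3):
Peg 0: []
Peg 1: [4, 3, 2]
Peg 2: [6]
Peg 3: [5, 1]

After move 2 (3->1):
Peg 0: []
Peg 1: [4, 3, 2, 1]
Peg 2: [6]
Peg 3: [5]

After move 3 (1->2):
Peg 0: []
Peg 1: [4, 3, 2]
Peg 2: [6, 1]
Peg 3: [5]

After move 4 (2->1):
Peg 0: []
Peg 1: [4, 3, 2, 1]
Peg 2: [6]
Peg 3: [5]

After move 5 (3->0):
Peg 0: [5]
Peg 1: [4, 3, 2, 1]
Peg 2: [6]
Peg 3: []

After move 6 (2->3):
Peg 0: [5]
Peg 1: [4, 3, 2, 1]
Peg 2: []
Peg 3: [6]

After move 7 (0->2):
Peg 0: []
Peg 1: [4, 3, 2, 1]
Peg 2: [5]
Peg 3: [6]

After move 8 (1->3):
Peg 0: []
Peg 1: [4, 3, 2]
Peg 2: [5]
Peg 3: [6, 1]

After move 9 (2->0):
Peg 0: [5]
Peg 1: [4, 3, 2]
Peg 2: []
Peg 3: [6, 1]

Answer: Peg 0: [5]
Peg 1: [4, 3, 2]
Peg 2: []
Peg 3: [6, 1]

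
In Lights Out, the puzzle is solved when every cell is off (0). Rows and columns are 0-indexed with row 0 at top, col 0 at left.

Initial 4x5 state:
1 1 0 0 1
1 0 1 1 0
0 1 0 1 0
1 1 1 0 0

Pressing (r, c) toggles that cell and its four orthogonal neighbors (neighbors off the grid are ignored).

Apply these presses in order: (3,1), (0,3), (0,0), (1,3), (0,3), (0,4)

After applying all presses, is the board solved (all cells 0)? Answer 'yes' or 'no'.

After press 1 at (3,1):
1 1 0 0 1
1 0 1 1 0
0 0 0 1 0
0 0 0 0 0

After press 2 at (0,3):
1 1 1 1 0
1 0 1 0 0
0 0 0 1 0
0 0 0 0 0

After press 3 at (0,0):
0 0 1 1 0
0 0 1 0 0
0 0 0 1 0
0 0 0 0 0

After press 4 at (1,3):
0 0 1 0 0
0 0 0 1 1
0 0 0 0 0
0 0 0 0 0

After press 5 at (0,3):
0 0 0 1 1
0 0 0 0 1
0 0 0 0 0
0 0 0 0 0

After press 6 at (0,4):
0 0 0 0 0
0 0 0 0 0
0 0 0 0 0
0 0 0 0 0

Lights still on: 0

Answer: yes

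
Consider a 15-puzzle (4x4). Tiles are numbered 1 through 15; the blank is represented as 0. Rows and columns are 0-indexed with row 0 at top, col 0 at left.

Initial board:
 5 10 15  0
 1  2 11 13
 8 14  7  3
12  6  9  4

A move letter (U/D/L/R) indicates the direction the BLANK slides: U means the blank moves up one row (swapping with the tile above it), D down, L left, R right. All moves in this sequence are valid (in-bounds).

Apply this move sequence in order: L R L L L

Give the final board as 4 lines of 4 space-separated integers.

Answer:  0  5 10 15
 1  2 11 13
 8 14  7  3
12  6  9  4

Derivation:
After move 1 (L):
 5 10  0 15
 1  2 11 13
 8 14  7  3
12  6  9  4

After move 2 (R):
 5 10 15  0
 1  2 11 13
 8 14  7  3
12  6  9  4

After move 3 (L):
 5 10  0 15
 1  2 11 13
 8 14  7  3
12  6  9  4

After move 4 (L):
 5  0 10 15
 1  2 11 13
 8 14  7  3
12  6  9  4

After move 5 (L):
 0  5 10 15
 1  2 11 13
 8 14  7  3
12  6  9  4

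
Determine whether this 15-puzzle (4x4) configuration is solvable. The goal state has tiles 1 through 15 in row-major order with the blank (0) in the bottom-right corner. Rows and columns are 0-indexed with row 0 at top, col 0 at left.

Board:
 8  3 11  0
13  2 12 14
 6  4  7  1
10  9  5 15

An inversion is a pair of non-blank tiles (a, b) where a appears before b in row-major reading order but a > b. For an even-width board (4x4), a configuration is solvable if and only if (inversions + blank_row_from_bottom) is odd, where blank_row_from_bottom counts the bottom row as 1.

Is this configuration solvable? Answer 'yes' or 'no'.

Inversions: 50
Blank is in row 0 (0-indexed from top), which is row 4 counting from the bottom (bottom = 1).
50 + 4 = 54, which is even, so the puzzle is not solvable.

Answer: no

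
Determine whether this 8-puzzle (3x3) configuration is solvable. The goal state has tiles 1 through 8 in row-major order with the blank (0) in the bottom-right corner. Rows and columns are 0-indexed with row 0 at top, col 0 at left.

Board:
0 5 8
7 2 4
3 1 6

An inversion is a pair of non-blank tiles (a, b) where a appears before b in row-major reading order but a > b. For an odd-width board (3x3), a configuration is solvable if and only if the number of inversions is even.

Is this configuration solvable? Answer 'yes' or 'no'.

Inversions (pairs i<j in row-major order where tile[i] > tile[j] > 0): 19
19 is odd, so the puzzle is not solvable.

Answer: no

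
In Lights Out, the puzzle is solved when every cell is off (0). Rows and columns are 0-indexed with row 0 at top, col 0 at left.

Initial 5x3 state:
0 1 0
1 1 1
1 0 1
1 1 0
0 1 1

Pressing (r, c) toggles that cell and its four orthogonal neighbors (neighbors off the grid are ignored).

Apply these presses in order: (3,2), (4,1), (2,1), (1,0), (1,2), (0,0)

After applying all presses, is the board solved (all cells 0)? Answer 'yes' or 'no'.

Answer: no

Derivation:
After press 1 at (3,2):
0 1 0
1 1 1
1 0 0
1 0 1
0 1 0

After press 2 at (4,1):
0 1 0
1 1 1
1 0 0
1 1 1
1 0 1

After press 3 at (2,1):
0 1 0
1 0 1
0 1 1
1 0 1
1 0 1

After press 4 at (1,0):
1 1 0
0 1 1
1 1 1
1 0 1
1 0 1

After press 5 at (1,2):
1 1 1
0 0 0
1 1 0
1 0 1
1 0 1

After press 6 at (0,0):
0 0 1
1 0 0
1 1 0
1 0 1
1 0 1

Lights still on: 8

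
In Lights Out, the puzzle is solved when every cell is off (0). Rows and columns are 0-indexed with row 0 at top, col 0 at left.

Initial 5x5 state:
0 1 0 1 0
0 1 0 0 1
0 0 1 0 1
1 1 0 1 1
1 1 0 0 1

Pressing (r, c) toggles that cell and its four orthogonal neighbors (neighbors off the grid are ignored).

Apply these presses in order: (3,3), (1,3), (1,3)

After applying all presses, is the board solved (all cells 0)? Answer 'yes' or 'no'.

Answer: no

Derivation:
After press 1 at (3,3):
0 1 0 1 0
0 1 0 0 1
0 0 1 1 1
1 1 1 0 0
1 1 0 1 1

After press 2 at (1,3):
0 1 0 0 0
0 1 1 1 0
0 0 1 0 1
1 1 1 0 0
1 1 0 1 1

After press 3 at (1,3):
0 1 0 1 0
0 1 0 0 1
0 0 1 1 1
1 1 1 0 0
1 1 0 1 1

Lights still on: 14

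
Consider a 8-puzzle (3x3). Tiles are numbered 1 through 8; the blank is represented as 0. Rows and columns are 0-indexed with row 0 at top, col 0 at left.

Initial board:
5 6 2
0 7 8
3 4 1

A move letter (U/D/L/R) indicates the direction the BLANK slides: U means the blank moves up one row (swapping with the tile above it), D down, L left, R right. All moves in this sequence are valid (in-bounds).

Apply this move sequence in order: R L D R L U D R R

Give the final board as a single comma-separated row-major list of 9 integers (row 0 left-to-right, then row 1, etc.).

Answer: 5, 6, 2, 3, 7, 8, 4, 1, 0

Derivation:
After move 1 (R):
5 6 2
7 0 8
3 4 1

After move 2 (L):
5 6 2
0 7 8
3 4 1

After move 3 (D):
5 6 2
3 7 8
0 4 1

After move 4 (R):
5 6 2
3 7 8
4 0 1

After move 5 (L):
5 6 2
3 7 8
0 4 1

After move 6 (U):
5 6 2
0 7 8
3 4 1

After move 7 (D):
5 6 2
3 7 8
0 4 1

After move 8 (R):
5 6 2
3 7 8
4 0 1

After move 9 (R):
5 6 2
3 7 8
4 1 0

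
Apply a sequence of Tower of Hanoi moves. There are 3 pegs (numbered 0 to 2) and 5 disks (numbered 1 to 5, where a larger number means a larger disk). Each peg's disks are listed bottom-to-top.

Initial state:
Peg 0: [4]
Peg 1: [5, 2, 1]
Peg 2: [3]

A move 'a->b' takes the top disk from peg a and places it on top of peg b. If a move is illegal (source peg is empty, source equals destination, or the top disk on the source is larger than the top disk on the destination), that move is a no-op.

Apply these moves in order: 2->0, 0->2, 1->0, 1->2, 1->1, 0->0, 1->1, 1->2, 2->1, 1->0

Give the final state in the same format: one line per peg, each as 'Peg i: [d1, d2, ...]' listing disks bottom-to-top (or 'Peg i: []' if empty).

Answer: Peg 0: [4, 1]
Peg 1: [5, 2]
Peg 2: [3]

Derivation:
After move 1 (2->0):
Peg 0: [4, 3]
Peg 1: [5, 2, 1]
Peg 2: []

After move 2 (0->2):
Peg 0: [4]
Peg 1: [5, 2, 1]
Peg 2: [3]

After move 3 (1->0):
Peg 0: [4, 1]
Peg 1: [5, 2]
Peg 2: [3]

After move 4 (1->2):
Peg 0: [4, 1]
Peg 1: [5]
Peg 2: [3, 2]

After move 5 (1->1):
Peg 0: [4, 1]
Peg 1: [5]
Peg 2: [3, 2]

After move 6 (0->0):
Peg 0: [4, 1]
Peg 1: [5]
Peg 2: [3, 2]

After move 7 (1->1):
Peg 0: [4, 1]
Peg 1: [5]
Peg 2: [3, 2]

After move 8 (1->2):
Peg 0: [4, 1]
Peg 1: [5]
Peg 2: [3, 2]

After move 9 (2->1):
Peg 0: [4, 1]
Peg 1: [5, 2]
Peg 2: [3]

After move 10 (1->0):
Peg 0: [4, 1]
Peg 1: [5, 2]
Peg 2: [3]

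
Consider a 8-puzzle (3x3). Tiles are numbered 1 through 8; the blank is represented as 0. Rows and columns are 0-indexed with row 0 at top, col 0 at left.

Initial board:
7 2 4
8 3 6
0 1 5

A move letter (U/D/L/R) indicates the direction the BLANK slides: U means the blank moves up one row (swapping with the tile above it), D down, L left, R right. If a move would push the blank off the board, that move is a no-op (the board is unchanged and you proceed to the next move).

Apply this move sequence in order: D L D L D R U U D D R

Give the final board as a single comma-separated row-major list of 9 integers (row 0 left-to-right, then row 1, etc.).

Answer: 7, 2, 4, 8, 3, 6, 1, 5, 0

Derivation:
After move 1 (D):
7 2 4
8 3 6
0 1 5

After move 2 (L):
7 2 4
8 3 6
0 1 5

After move 3 (D):
7 2 4
8 3 6
0 1 5

After move 4 (L):
7 2 4
8 3 6
0 1 5

After move 5 (D):
7 2 4
8 3 6
0 1 5

After move 6 (R):
7 2 4
8 3 6
1 0 5

After move 7 (U):
7 2 4
8 0 6
1 3 5

After move 8 (U):
7 0 4
8 2 6
1 3 5

After move 9 (D):
7 2 4
8 0 6
1 3 5

After move 10 (D):
7 2 4
8 3 6
1 0 5

After move 11 (R):
7 2 4
8 3 6
1 5 0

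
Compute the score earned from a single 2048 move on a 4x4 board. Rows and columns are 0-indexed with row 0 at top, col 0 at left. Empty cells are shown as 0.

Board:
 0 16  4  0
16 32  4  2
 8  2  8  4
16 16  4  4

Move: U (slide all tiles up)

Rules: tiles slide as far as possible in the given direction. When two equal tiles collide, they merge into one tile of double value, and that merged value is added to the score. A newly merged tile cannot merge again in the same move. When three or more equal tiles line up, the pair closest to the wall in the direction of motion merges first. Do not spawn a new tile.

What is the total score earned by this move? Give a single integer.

Slide up:
col 0: [0, 16, 8, 16] -> [16, 8, 16, 0]  score +0 (running 0)
col 1: [16, 32, 2, 16] -> [16, 32, 2, 16]  score +0 (running 0)
col 2: [4, 4, 8, 4] -> [8, 8, 4, 0]  score +8 (running 8)
col 3: [0, 2, 4, 4] -> [2, 8, 0, 0]  score +8 (running 16)
Board after move:
16 16  8  2
 8 32  8  8
16  2  4  0
 0 16  0  0

Answer: 16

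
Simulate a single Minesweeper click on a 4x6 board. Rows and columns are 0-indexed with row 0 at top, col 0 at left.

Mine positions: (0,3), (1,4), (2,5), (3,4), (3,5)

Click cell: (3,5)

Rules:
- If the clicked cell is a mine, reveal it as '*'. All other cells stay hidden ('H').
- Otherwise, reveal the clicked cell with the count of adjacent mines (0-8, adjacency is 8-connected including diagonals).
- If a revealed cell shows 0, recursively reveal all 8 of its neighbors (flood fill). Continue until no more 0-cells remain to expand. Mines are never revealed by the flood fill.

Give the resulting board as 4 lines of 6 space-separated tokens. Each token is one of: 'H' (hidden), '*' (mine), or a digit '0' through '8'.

H H H H H H
H H H H H H
H H H H H H
H H H H H *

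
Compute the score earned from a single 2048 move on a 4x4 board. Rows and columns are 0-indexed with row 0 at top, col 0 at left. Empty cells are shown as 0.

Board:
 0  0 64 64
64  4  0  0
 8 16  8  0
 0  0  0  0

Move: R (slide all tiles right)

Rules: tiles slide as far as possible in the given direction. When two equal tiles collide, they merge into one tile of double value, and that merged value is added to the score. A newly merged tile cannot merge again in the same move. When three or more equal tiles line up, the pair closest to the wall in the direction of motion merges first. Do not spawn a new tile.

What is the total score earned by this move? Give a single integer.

Answer: 128

Derivation:
Slide right:
row 0: [0, 0, 64, 64] -> [0, 0, 0, 128]  score +128 (running 128)
row 1: [64, 4, 0, 0] -> [0, 0, 64, 4]  score +0 (running 128)
row 2: [8, 16, 8, 0] -> [0, 8, 16, 8]  score +0 (running 128)
row 3: [0, 0, 0, 0] -> [0, 0, 0, 0]  score +0 (running 128)
Board after move:
  0   0   0 128
  0   0  64   4
  0   8  16   8
  0   0   0   0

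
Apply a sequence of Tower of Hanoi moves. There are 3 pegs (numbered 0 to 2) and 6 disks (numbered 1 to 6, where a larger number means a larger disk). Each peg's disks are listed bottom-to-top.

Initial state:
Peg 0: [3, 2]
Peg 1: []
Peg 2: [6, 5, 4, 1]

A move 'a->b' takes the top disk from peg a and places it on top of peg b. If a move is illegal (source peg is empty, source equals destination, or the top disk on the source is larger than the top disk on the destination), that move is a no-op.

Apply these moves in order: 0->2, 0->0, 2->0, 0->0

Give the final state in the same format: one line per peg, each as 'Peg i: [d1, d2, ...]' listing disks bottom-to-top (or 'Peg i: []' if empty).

Answer: Peg 0: [3, 2, 1]
Peg 1: []
Peg 2: [6, 5, 4]

Derivation:
After move 1 (0->2):
Peg 0: [3, 2]
Peg 1: []
Peg 2: [6, 5, 4, 1]

After move 2 (0->0):
Peg 0: [3, 2]
Peg 1: []
Peg 2: [6, 5, 4, 1]

After move 3 (2->0):
Peg 0: [3, 2, 1]
Peg 1: []
Peg 2: [6, 5, 4]

After move 4 (0->0):
Peg 0: [3, 2, 1]
Peg 1: []
Peg 2: [6, 5, 4]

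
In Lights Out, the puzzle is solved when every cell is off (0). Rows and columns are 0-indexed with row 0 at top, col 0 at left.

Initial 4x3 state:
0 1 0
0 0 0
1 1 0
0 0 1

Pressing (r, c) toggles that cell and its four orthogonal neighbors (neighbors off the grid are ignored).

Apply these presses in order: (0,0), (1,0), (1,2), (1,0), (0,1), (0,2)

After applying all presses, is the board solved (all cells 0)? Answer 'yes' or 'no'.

After press 1 at (0,0):
1 0 0
1 0 0
1 1 0
0 0 1

After press 2 at (1,0):
0 0 0
0 1 0
0 1 0
0 0 1

After press 3 at (1,2):
0 0 1
0 0 1
0 1 1
0 0 1

After press 4 at (1,0):
1 0 1
1 1 1
1 1 1
0 0 1

After press 5 at (0,1):
0 1 0
1 0 1
1 1 1
0 0 1

After press 6 at (0,2):
0 0 1
1 0 0
1 1 1
0 0 1

Lights still on: 6

Answer: no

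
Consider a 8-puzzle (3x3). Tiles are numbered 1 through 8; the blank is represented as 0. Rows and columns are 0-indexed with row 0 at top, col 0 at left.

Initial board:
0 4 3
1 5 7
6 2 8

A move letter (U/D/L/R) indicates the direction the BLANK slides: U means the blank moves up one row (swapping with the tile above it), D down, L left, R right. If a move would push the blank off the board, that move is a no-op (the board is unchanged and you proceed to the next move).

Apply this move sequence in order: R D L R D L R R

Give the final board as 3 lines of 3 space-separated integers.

After move 1 (R):
4 0 3
1 5 7
6 2 8

After move 2 (D):
4 5 3
1 0 7
6 2 8

After move 3 (L):
4 5 3
0 1 7
6 2 8

After move 4 (R):
4 5 3
1 0 7
6 2 8

After move 5 (D):
4 5 3
1 2 7
6 0 8

After move 6 (L):
4 5 3
1 2 7
0 6 8

After move 7 (R):
4 5 3
1 2 7
6 0 8

After move 8 (R):
4 5 3
1 2 7
6 8 0

Answer: 4 5 3
1 2 7
6 8 0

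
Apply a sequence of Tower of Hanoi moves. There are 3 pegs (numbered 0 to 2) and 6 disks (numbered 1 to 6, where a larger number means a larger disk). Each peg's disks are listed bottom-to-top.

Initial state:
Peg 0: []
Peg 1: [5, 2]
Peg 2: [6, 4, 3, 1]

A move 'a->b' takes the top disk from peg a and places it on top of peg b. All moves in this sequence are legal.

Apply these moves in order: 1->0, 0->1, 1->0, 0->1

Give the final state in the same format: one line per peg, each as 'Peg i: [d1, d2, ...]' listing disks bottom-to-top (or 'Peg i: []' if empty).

Answer: Peg 0: []
Peg 1: [5, 2]
Peg 2: [6, 4, 3, 1]

Derivation:
After move 1 (1->0):
Peg 0: [2]
Peg 1: [5]
Peg 2: [6, 4, 3, 1]

After move 2 (0->1):
Peg 0: []
Peg 1: [5, 2]
Peg 2: [6, 4, 3, 1]

After move 3 (1->0):
Peg 0: [2]
Peg 1: [5]
Peg 2: [6, 4, 3, 1]

After move 4 (0->1):
Peg 0: []
Peg 1: [5, 2]
Peg 2: [6, 4, 3, 1]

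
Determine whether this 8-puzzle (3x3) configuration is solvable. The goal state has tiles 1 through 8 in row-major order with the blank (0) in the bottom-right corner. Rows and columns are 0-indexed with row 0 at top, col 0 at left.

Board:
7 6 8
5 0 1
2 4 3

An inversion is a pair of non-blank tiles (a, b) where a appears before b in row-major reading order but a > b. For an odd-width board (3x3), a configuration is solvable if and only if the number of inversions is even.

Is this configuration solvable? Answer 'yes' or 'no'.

Answer: no

Derivation:
Inversions (pairs i<j in row-major order where tile[i] > tile[j] > 0): 21
21 is odd, so the puzzle is not solvable.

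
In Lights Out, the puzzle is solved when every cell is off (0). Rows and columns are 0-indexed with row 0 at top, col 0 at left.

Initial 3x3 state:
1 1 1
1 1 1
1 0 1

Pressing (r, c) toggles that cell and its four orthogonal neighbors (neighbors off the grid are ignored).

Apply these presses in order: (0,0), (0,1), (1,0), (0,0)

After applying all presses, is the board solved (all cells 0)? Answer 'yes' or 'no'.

After press 1 at (0,0):
0 0 1
0 1 1
1 0 1

After press 2 at (0,1):
1 1 0
0 0 1
1 0 1

After press 3 at (1,0):
0 1 0
1 1 1
0 0 1

After press 4 at (0,0):
1 0 0
0 1 1
0 0 1

Lights still on: 4

Answer: no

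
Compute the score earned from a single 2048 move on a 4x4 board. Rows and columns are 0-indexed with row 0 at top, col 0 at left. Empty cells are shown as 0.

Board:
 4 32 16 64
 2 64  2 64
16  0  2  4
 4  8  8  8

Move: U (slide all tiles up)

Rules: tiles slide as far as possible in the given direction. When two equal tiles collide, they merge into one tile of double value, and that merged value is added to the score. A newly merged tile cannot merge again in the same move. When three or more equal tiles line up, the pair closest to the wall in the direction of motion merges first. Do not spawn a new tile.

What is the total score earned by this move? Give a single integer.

Answer: 132

Derivation:
Slide up:
col 0: [4, 2, 16, 4] -> [4, 2, 16, 4]  score +0 (running 0)
col 1: [32, 64, 0, 8] -> [32, 64, 8, 0]  score +0 (running 0)
col 2: [16, 2, 2, 8] -> [16, 4, 8, 0]  score +4 (running 4)
col 3: [64, 64, 4, 8] -> [128, 4, 8, 0]  score +128 (running 132)
Board after move:
  4  32  16 128
  2  64   4   4
 16   8   8   8
  4   0   0   0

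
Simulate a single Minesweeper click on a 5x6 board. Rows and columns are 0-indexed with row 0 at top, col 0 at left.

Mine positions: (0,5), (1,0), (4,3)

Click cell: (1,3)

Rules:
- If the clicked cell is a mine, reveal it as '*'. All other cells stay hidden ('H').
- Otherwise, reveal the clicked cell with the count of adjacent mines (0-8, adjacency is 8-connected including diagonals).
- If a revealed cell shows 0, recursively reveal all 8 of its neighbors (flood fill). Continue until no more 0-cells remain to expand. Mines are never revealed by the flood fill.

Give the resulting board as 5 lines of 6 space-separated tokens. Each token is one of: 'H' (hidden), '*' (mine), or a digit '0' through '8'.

H 1 0 0 1 H
H 1 0 0 1 1
1 1 0 0 0 0
0 0 1 1 1 0
0 0 1 H 1 0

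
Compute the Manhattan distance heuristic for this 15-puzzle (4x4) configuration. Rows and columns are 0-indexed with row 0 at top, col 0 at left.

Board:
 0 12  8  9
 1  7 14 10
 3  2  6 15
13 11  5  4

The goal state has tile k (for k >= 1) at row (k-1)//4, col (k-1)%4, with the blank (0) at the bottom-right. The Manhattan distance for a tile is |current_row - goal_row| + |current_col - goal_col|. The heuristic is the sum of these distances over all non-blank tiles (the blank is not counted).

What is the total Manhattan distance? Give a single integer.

Tile 12: (0,1)->(2,3) = 4
Tile 8: (0,2)->(1,3) = 2
Tile 9: (0,3)->(2,0) = 5
Tile 1: (1,0)->(0,0) = 1
Tile 7: (1,1)->(1,2) = 1
Tile 14: (1,2)->(3,1) = 3
Tile 10: (1,3)->(2,1) = 3
Tile 3: (2,0)->(0,2) = 4
Tile 2: (2,1)->(0,1) = 2
Tile 6: (2,2)->(1,1) = 2
Tile 15: (2,3)->(3,2) = 2
Tile 13: (3,0)->(3,0) = 0
Tile 11: (3,1)->(2,2) = 2
Tile 5: (3,2)->(1,0) = 4
Tile 4: (3,3)->(0,3) = 3
Sum: 4 + 2 + 5 + 1 + 1 + 3 + 3 + 4 + 2 + 2 + 2 + 0 + 2 + 4 + 3 = 38

Answer: 38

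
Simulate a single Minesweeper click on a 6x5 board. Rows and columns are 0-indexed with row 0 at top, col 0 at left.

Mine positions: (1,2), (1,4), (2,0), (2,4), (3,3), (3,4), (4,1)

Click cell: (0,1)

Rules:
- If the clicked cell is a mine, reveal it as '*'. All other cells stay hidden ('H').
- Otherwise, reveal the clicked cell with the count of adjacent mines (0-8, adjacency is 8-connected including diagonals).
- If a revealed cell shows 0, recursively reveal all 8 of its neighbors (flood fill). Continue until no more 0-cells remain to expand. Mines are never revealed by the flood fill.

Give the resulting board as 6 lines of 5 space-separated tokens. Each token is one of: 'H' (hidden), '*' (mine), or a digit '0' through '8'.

H 1 H H H
H H H H H
H H H H H
H H H H H
H H H H H
H H H H H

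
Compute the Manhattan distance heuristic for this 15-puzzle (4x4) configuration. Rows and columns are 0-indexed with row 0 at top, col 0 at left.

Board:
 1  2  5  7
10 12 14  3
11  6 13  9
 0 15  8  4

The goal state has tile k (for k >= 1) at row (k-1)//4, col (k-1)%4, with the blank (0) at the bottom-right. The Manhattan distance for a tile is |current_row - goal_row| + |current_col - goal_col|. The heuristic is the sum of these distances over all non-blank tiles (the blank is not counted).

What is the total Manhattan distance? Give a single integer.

Tile 1: (0,0)->(0,0) = 0
Tile 2: (0,1)->(0,1) = 0
Tile 5: (0,2)->(1,0) = 3
Tile 7: (0,3)->(1,2) = 2
Tile 10: (1,0)->(2,1) = 2
Tile 12: (1,1)->(2,3) = 3
Tile 14: (1,2)->(3,1) = 3
Tile 3: (1,3)->(0,2) = 2
Tile 11: (2,0)->(2,2) = 2
Tile 6: (2,1)->(1,1) = 1
Tile 13: (2,2)->(3,0) = 3
Tile 9: (2,3)->(2,0) = 3
Tile 15: (3,1)->(3,2) = 1
Tile 8: (3,2)->(1,3) = 3
Tile 4: (3,3)->(0,3) = 3
Sum: 0 + 0 + 3 + 2 + 2 + 3 + 3 + 2 + 2 + 1 + 3 + 3 + 1 + 3 + 3 = 31

Answer: 31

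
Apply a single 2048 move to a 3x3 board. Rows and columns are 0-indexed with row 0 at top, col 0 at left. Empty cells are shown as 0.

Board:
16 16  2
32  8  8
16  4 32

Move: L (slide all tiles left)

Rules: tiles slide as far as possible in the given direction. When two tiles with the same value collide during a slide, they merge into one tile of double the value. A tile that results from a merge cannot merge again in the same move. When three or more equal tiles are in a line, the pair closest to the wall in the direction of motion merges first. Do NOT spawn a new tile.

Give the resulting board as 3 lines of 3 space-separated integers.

Answer: 32  2  0
32 16  0
16  4 32

Derivation:
Slide left:
row 0: [16, 16, 2] -> [32, 2, 0]
row 1: [32, 8, 8] -> [32, 16, 0]
row 2: [16, 4, 32] -> [16, 4, 32]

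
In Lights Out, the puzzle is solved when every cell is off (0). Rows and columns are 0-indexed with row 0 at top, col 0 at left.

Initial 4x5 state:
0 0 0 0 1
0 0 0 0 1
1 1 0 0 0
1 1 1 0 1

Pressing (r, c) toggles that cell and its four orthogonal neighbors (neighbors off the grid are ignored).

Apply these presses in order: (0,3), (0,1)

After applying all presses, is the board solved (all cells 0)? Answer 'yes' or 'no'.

After press 1 at (0,3):
0 0 1 1 0
0 0 0 1 1
1 1 0 0 0
1 1 1 0 1

After press 2 at (0,1):
1 1 0 1 0
0 1 0 1 1
1 1 0 0 0
1 1 1 0 1

Lights still on: 12

Answer: no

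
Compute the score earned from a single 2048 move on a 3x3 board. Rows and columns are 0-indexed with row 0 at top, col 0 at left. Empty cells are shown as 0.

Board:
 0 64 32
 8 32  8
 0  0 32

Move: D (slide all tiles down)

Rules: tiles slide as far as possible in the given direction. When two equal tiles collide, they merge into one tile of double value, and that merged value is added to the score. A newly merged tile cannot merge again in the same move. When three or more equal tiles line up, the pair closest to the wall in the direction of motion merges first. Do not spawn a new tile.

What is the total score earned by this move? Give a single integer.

Answer: 0

Derivation:
Slide down:
col 0: [0, 8, 0] -> [0, 0, 8]  score +0 (running 0)
col 1: [64, 32, 0] -> [0, 64, 32]  score +0 (running 0)
col 2: [32, 8, 32] -> [32, 8, 32]  score +0 (running 0)
Board after move:
 0  0 32
 0 64  8
 8 32 32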